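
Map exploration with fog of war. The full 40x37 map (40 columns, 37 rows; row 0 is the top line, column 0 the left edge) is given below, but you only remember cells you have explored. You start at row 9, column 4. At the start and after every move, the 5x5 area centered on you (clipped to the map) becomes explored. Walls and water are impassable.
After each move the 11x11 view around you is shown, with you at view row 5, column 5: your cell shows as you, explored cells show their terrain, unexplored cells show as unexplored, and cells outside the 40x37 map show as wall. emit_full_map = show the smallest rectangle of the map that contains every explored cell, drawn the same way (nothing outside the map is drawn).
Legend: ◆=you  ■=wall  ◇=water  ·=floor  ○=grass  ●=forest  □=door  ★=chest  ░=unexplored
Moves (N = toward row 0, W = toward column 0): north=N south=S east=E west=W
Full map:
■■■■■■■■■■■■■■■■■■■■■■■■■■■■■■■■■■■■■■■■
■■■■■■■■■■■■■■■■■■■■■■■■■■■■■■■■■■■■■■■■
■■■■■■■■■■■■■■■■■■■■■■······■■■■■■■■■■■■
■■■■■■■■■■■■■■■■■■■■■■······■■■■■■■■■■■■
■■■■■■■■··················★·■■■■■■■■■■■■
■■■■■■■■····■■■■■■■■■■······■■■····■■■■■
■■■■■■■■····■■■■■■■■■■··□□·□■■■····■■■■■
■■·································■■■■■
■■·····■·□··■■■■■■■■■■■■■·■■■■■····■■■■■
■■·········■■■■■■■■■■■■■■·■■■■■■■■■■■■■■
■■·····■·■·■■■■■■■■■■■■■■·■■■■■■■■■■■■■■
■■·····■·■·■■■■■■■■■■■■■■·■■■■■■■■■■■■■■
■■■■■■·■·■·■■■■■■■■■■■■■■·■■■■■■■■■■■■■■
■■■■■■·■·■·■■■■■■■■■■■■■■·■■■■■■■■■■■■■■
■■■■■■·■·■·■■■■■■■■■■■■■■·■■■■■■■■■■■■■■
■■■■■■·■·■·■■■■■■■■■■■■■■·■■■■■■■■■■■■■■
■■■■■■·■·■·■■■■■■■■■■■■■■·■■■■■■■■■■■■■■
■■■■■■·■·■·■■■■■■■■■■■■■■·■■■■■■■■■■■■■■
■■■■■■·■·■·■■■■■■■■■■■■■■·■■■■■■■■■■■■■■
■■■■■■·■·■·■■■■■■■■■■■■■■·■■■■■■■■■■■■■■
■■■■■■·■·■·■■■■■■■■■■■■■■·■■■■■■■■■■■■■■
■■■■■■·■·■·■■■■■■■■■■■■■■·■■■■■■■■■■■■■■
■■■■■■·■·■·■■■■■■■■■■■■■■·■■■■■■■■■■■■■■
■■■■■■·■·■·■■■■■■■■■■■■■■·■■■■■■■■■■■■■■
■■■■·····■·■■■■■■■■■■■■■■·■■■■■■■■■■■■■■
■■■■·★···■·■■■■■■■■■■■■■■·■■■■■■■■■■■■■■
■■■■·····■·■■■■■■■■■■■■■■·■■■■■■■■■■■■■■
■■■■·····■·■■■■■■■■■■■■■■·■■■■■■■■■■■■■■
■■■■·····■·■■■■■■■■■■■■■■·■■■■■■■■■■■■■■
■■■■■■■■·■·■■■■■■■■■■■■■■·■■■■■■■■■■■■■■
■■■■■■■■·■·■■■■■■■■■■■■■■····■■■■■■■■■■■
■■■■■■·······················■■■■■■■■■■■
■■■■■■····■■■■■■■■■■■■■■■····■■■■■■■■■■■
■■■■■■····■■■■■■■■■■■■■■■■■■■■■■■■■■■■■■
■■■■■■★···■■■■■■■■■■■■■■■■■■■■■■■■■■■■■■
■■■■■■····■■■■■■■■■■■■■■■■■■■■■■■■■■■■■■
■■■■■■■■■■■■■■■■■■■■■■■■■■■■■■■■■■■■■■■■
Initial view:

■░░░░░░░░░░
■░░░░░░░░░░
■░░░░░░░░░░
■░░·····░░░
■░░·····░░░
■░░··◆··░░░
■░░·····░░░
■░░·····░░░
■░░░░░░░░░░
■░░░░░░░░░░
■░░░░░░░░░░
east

░░░░░░░░░░░
░░░░░░░░░░░
░░░░░░░░░░░
░░······░░░
░░·····■░░░
░░···◆··░░░
░░·····■░░░
░░·····■░░░
░░░░░░░░░░░
░░░░░░░░░░░
░░░░░░░░░░░

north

░░░░░░░░░░░
░░░░░░░░░░░
░░░░░░░░░░░
░░░■■■■■░░░
░░······░░░
░░···◆·■░░░
░░······░░░
░░·····■░░░
░░·····■░░░
░░░░░░░░░░░
░░░░░░░░░░░

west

■░░░░░░░░░░
■░░░░░░░░░░
■░░░░░░░░░░
■░░■■■■■■░░
■░░······░░
■░░··◆··■░░
■░░······░░
■░░·····■░░
■░░·····■░░
■░░░░░░░░░░
■░░░░░░░░░░

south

■░░░░░░░░░░
■░░░░░░░░░░
■░░■■■■■■░░
■░░······░░
■░░·····■░░
■░░··◆···░░
■░░·····■░░
■░░·····■░░
■░░░░░░░░░░
■░░░░░░░░░░
■░░░░░░░░░░

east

░░░░░░░░░░░
░░░░░░░░░░░
░░■■■■■■░░░
░░······░░░
░░·····■░░░
░░···◆··░░░
░░·····■░░░
░░·····■░░░
░░░░░░░░░░░
░░░░░░░░░░░
░░░░░░░░░░░

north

░░░░░░░░░░░
░░░░░░░░░░░
░░░░░░░░░░░
░░■■■■■■░░░
░░······░░░
░░···◆·■░░░
░░······░░░
░░·····■░░░
░░·····■░░░
░░░░░░░░░░░
░░░░░░░░░░░

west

■░░░░░░░░░░
■░░░░░░░░░░
■░░░░░░░░░░
■░░■■■■■■░░
■░░······░░
■░░··◆··■░░
■░░······░░
■░░·····■░░
■░░·····■░░
■░░░░░░░░░░
■░░░░░░░░░░

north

■░░░░░░░░░░
■░░░░░░░░░░
■░░░░░░░░░░
■░░■■■■■░░░
■░░■■■■■■░░
■░░··◆···░░
■░░·····■░░
■░░······░░
■░░·····■░░
■░░·····■░░
■░░░░░░░░░░

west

■■░░░░░░░░░
■■░░░░░░░░░
■■░░░░░░░░░
■■░■■■■■■░░
■■░■■■■■■■░
■■░■·◆····░
■■░■·····■░
■■░■······░
■■░░·····■░
■■░░·····■░
■■░░░░░░░░░

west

■■■░░░░░░░░
■■■░░░░░░░░
■■■░░░░░░░░
■■■■■■■■■■░
■■■■■■■■■■■
■■■■■◆·····
■■■■■·····■
■■■■■······
■■■░░·····■
■■■░░·····■
■■■░░░░░░░░

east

■■░░░░░░░░░
■■░░░░░░░░░
■■░░░░░░░░░
■■■■■■■■■░░
■■■■■■■■■■░
■■■■·◆····░
■■■■·····■░
■■■■······░
■■░░·····■░
■■░░·····■░
■■░░░░░░░░░

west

■■■░░░░░░░░
■■■░░░░░░░░
■■■░░░░░░░░
■■■■■■■■■■░
■■■■■■■■■■■
■■■■■◆·····
■■■■■·····■
■■■■■······
■■■░░·····■
■■■░░·····■
■■■░░░░░░░░

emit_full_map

■■■■■■■░
■■■■■■■■
■■◆·····
■■·····■
■■······
░░·····■
░░·····■

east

■■░░░░░░░░░
■■░░░░░░░░░
■■░░░░░░░░░
■■■■■■■■■░░
■■■■■■■■■■░
■■■■·◆····░
■■■■·····■░
■■■■······░
■■░░·····■░
■■░░·····■░
■■░░░░░░░░░

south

■■░░░░░░░░░
■■░░░░░░░░░
■■■■■■■■■░░
■■■■■■■■■■░
■■■■······░
■■■■·◆···■░
■■■■······░
■■░■·····■░
■■░░·····■░
■■░░░░░░░░░
■■░░░░░░░░░

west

■■■░░░░░░░░
■■■░░░░░░░░
■■■■■■■■■■░
■■■■■■■■■■■
■■■■■······
■■■■■◆····■
■■■■■······
■■■■■·····■
■■■░░·····■
■■■░░░░░░░░
■■■░░░░░░░░

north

■■■░░░░░░░░
■■■░░░░░░░░
■■■░░░░░░░░
■■■■■■■■■■░
■■■■■■■■■■■
■■■■■◆·····
■■■■■·····■
■■■■■······
■■■■■·····■
■■■░░·····■
■■■░░░░░░░░

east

■■░░░░░░░░░
■■░░░░░░░░░
■■░░░░░░░░░
■■■■■■■■■░░
■■■■■■■■■■░
■■■■·◆····░
■■■■·····■░
■■■■······░
■■■■·····■░
■■░░·····■░
■■░░░░░░░░░

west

■■■░░░░░░░░
■■■░░░░░░░░
■■■░░░░░░░░
■■■■■■■■■■░
■■■■■■■■■■■
■■■■■◆·····
■■■■■·····■
■■■■■······
■■■■■·····■
■■■░░·····■
■■■░░░░░░░░

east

■■░░░░░░░░░
■■░░░░░░░░░
■■░░░░░░░░░
■■■■■■■■■░░
■■■■■■■■■■░
■■■■·◆····░
■■■■·····■░
■■■■······░
■■■■·····■░
■■░░·····■░
■■░░░░░░░░░

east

■░░░░░░░░░░
■░░░░░░░░░░
■░░░░░░░░░░
■■■■■■■■░░░
■■■■■■■■■░░
■■■··◆···░░
■■■·····■░░
■■■······░░
■■■·····■░░
■░░·····■░░
■░░░░░░░░░░

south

■░░░░░░░░░░
■░░░░░░░░░░
■■■■■■■■░░░
■■■■■■■■■░░
■■■······░░
■■■··◆··■░░
■■■······░░
■■■·····■░░
■░░·····■░░
■░░░░░░░░░░
■░░░░░░░░░░

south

■░░░░░░░░░░
■■■■■■■■░░░
■■■■■■■■■░░
■■■······░░
■■■·····■░░
■■■··◆···░░
■■■·····■░░
■░░·····■░░
■░░░░░░░░░░
■░░░░░░░░░░
■░░░░░░░░░░

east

░░░░░░░░░░░
■■■■■■■░░░░
■■■■■■■■░░░
■■······░░░
■■·····■░░░
■■···◆··░░░
■■·····■░░░
░░·····■░░░
░░░░░░░░░░░
░░░░░░░░░░░
░░░░░░░░░░░

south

■■■■■■■░░░░
■■■■■■■■░░░
■■······░░░
■■·····■░░░
■■······░░░
■■···◆·■░░░
░░·····■░░░
░░░■■■·■░░░
░░░░░░░░░░░
░░░░░░░░░░░
░░░░░░░░░░░

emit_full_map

■■■■■■■░
■■■■■■■■
■■······
■■·····■
■■······
■■···◆·■
░░·····■
░░░■■■·■

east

■■■■■■░░░░░
■■■■■■■░░░░
■······░░░░
■·····■·░░░
■·······░░░
■····◆■·░░░
░·····■·░░░
░░■■■·■·░░░
░░░░░░░░░░░
░░░░░░░░░░░
░░░░░░░░░░░

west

■■■■■■■░░░░
■■■■■■■■░░░
■■······░░░
■■·····■·░░
■■·······░░
■■···◆·■·░░
░░·····■·░░
░░░■■■·■·░░
░░░░░░░░░░░
░░░░░░░░░░░
░░░░░░░░░░░

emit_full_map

■■■■■■■░░
■■■■■■■■░
■■······░
■■·····■·
■■·······
■■···◆·■·
░░·····■·
░░░■■■·■·


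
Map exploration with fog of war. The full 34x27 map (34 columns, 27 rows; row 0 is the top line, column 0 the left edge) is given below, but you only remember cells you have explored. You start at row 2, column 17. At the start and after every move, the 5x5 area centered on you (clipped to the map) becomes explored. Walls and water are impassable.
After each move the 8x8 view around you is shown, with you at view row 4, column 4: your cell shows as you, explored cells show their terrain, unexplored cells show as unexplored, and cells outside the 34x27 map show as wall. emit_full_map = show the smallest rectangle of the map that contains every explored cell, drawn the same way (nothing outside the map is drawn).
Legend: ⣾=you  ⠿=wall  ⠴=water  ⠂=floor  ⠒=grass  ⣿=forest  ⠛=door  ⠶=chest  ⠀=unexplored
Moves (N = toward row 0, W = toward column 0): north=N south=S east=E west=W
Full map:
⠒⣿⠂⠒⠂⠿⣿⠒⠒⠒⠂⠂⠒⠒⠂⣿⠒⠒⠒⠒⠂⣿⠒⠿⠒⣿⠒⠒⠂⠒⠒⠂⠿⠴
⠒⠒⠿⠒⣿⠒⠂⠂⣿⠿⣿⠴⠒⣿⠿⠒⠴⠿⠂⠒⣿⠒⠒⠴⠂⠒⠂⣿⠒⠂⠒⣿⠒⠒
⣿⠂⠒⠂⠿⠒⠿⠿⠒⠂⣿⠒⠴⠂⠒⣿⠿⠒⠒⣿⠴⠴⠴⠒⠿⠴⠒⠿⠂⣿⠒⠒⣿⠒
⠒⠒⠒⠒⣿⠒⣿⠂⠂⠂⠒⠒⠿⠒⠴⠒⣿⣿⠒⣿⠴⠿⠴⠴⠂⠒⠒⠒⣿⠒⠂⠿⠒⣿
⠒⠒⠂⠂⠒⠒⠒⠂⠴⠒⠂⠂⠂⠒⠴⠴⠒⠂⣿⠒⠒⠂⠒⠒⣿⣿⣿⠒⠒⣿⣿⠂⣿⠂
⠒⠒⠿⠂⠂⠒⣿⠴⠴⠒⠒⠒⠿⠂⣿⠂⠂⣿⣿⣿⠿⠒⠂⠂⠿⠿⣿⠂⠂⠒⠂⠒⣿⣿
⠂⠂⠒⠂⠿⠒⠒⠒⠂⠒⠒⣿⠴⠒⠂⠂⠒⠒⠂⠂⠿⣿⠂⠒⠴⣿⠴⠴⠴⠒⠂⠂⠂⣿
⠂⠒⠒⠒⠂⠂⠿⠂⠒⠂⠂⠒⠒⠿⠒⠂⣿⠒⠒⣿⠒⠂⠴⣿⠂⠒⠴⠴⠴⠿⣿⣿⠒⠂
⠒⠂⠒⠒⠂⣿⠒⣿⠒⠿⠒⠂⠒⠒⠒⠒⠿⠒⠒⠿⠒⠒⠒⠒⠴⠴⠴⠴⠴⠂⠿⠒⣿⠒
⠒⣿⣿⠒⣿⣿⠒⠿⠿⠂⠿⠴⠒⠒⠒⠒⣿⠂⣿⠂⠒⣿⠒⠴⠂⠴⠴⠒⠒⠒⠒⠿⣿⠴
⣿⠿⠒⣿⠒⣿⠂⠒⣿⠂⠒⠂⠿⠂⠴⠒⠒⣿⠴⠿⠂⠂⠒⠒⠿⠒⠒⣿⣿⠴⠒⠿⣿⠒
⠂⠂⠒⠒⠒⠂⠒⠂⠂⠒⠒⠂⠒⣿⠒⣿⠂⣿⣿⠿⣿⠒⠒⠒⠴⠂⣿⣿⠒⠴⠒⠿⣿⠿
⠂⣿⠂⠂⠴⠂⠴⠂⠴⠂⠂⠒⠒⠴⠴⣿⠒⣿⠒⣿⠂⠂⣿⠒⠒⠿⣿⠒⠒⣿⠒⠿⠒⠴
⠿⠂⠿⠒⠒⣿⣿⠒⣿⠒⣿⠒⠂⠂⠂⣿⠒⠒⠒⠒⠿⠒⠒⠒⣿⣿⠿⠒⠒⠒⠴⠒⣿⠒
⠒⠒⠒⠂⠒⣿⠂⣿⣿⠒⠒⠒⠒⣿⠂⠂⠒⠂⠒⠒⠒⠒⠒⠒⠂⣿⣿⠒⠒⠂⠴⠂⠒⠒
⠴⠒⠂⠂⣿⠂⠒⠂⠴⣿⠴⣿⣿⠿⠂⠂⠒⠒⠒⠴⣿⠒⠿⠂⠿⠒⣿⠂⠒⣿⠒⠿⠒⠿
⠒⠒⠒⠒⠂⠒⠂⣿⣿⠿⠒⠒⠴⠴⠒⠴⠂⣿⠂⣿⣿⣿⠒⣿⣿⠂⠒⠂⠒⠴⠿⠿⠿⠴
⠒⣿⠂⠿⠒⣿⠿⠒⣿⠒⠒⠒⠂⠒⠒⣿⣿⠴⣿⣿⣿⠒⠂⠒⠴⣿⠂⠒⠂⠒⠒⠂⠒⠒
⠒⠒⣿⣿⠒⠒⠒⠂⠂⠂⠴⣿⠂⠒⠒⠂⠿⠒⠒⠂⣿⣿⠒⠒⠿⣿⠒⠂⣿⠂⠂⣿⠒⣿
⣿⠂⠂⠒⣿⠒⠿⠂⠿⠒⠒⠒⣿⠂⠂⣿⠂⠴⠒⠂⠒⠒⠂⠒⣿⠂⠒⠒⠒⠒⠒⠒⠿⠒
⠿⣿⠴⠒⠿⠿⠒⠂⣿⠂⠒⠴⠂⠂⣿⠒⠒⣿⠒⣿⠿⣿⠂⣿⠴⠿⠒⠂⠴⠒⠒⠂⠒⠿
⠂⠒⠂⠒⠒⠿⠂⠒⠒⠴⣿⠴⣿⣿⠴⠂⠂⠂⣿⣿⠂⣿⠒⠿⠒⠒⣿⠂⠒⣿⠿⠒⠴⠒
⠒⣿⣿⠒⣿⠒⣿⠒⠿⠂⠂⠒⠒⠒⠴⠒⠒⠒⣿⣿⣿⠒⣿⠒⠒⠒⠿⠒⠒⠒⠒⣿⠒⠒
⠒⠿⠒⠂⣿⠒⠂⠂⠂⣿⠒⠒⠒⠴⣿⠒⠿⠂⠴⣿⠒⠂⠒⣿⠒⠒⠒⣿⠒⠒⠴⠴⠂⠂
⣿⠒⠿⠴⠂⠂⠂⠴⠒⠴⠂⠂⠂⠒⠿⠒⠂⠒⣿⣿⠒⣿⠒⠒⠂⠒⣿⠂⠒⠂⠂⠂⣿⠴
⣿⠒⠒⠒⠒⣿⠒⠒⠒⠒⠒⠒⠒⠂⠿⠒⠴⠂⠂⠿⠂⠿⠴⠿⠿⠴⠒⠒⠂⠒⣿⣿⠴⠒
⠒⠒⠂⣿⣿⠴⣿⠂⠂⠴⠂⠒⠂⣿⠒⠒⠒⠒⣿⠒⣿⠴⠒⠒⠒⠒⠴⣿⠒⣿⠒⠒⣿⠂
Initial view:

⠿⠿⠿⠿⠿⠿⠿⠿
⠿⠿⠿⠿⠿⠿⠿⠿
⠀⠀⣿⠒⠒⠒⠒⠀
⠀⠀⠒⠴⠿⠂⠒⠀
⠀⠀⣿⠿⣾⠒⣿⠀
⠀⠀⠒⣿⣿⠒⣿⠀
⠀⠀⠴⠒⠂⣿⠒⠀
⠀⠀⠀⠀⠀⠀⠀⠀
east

⠿⠿⠿⠿⠿⠿⠿⠿
⠿⠿⠿⠿⠿⠿⠿⠿
⠀⣿⠒⠒⠒⠒⠂⠀
⠀⠒⠴⠿⠂⠒⣿⠀
⠀⣿⠿⠒⣾⣿⠴⠀
⠀⠒⣿⣿⠒⣿⠴⠀
⠀⠴⠒⠂⣿⠒⠒⠀
⠀⠀⠀⠀⠀⠀⠀⠀

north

⠿⠿⠿⠿⠿⠿⠿⠿
⠿⠿⠿⠿⠿⠿⠿⠿
⠿⠿⠿⠿⠿⠿⠿⠿
⠀⣿⠒⠒⠒⠒⠂⠀
⠀⠒⠴⠿⣾⠒⣿⠀
⠀⣿⠿⠒⠒⣿⠴⠀
⠀⠒⣿⣿⠒⣿⠴⠀
⠀⠴⠒⠂⣿⠒⠒⠀

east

⠿⠿⠿⠿⠿⠿⠿⠿
⠿⠿⠿⠿⠿⠿⠿⠿
⠿⠿⠿⠿⠿⠿⠿⠿
⣿⠒⠒⠒⠒⠂⣿⠀
⠒⠴⠿⠂⣾⣿⠒⠀
⣿⠿⠒⠒⣿⠴⠴⠀
⠒⣿⣿⠒⣿⠴⠿⠀
⠴⠒⠂⣿⠒⠒⠀⠀

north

⠿⠿⠿⠿⠿⠿⠿⠿
⠿⠿⠿⠿⠿⠿⠿⠿
⠿⠿⠿⠿⠿⠿⠿⠿
⠿⠿⠿⠿⠿⠿⠿⠿
⣿⠒⠒⠒⣾⠂⣿⠀
⠒⠴⠿⠂⠒⣿⠒⠀
⣿⠿⠒⠒⣿⠴⠴⠀
⠒⣿⣿⠒⣿⠴⠿⠀

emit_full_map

⣿⠒⠒⠒⣾⠂⣿
⠒⠴⠿⠂⠒⣿⠒
⣿⠿⠒⠒⣿⠴⠴
⠒⣿⣿⠒⣿⠴⠿
⠴⠒⠂⣿⠒⠒⠀

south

⠿⠿⠿⠿⠿⠿⠿⠿
⠿⠿⠿⠿⠿⠿⠿⠿
⠿⠿⠿⠿⠿⠿⠿⠿
⣿⠒⠒⠒⠒⠂⣿⠀
⠒⠴⠿⠂⣾⣿⠒⠀
⣿⠿⠒⠒⣿⠴⠴⠀
⠒⣿⣿⠒⣿⠴⠿⠀
⠴⠒⠂⣿⠒⠒⠀⠀

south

⠿⠿⠿⠿⠿⠿⠿⠿
⠿⠿⠿⠿⠿⠿⠿⠿
⣿⠒⠒⠒⠒⠂⣿⠀
⠒⠴⠿⠂⠒⣿⠒⠀
⣿⠿⠒⠒⣾⠴⠴⠀
⠒⣿⣿⠒⣿⠴⠿⠀
⠴⠒⠂⣿⠒⠒⠂⠀
⠀⠀⠀⠀⠀⠀⠀⠀

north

⠿⠿⠿⠿⠿⠿⠿⠿
⠿⠿⠿⠿⠿⠿⠿⠿
⠿⠿⠿⠿⠿⠿⠿⠿
⣿⠒⠒⠒⠒⠂⣿⠀
⠒⠴⠿⠂⣾⣿⠒⠀
⣿⠿⠒⠒⣿⠴⠴⠀
⠒⣿⣿⠒⣿⠴⠿⠀
⠴⠒⠂⣿⠒⠒⠂⠀

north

⠿⠿⠿⠿⠿⠿⠿⠿
⠿⠿⠿⠿⠿⠿⠿⠿
⠿⠿⠿⠿⠿⠿⠿⠿
⠿⠿⠿⠿⠿⠿⠿⠿
⣿⠒⠒⠒⣾⠂⣿⠀
⠒⠴⠿⠂⠒⣿⠒⠀
⣿⠿⠒⠒⣿⠴⠴⠀
⠒⣿⣿⠒⣿⠴⠿⠀

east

⠿⠿⠿⠿⠿⠿⠿⠿
⠿⠿⠿⠿⠿⠿⠿⠿
⠿⠿⠿⠿⠿⠿⠿⠿
⠿⠿⠿⠿⠿⠿⠿⠿
⠒⠒⠒⠒⣾⣿⠒⠀
⠴⠿⠂⠒⣿⠒⠒⠀
⠿⠒⠒⣿⠴⠴⠴⠀
⣿⣿⠒⣿⠴⠿⠀⠀

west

⠿⠿⠿⠿⠿⠿⠿⠿
⠿⠿⠿⠿⠿⠿⠿⠿
⠿⠿⠿⠿⠿⠿⠿⠿
⠿⠿⠿⠿⠿⠿⠿⠿
⣿⠒⠒⠒⣾⠂⣿⠒
⠒⠴⠿⠂⠒⣿⠒⠒
⣿⠿⠒⠒⣿⠴⠴⠴
⠒⣿⣿⠒⣿⠴⠿⠀

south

⠿⠿⠿⠿⠿⠿⠿⠿
⠿⠿⠿⠿⠿⠿⠿⠿
⠿⠿⠿⠿⠿⠿⠿⠿
⣿⠒⠒⠒⠒⠂⣿⠒
⠒⠴⠿⠂⣾⣿⠒⠒
⣿⠿⠒⠒⣿⠴⠴⠴
⠒⣿⣿⠒⣿⠴⠿⠀
⠴⠒⠂⣿⠒⠒⠂⠀

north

⠿⠿⠿⠿⠿⠿⠿⠿
⠿⠿⠿⠿⠿⠿⠿⠿
⠿⠿⠿⠿⠿⠿⠿⠿
⠿⠿⠿⠿⠿⠿⠿⠿
⣿⠒⠒⠒⣾⠂⣿⠒
⠒⠴⠿⠂⠒⣿⠒⠒
⣿⠿⠒⠒⣿⠴⠴⠴
⠒⣿⣿⠒⣿⠴⠿⠀

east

⠿⠿⠿⠿⠿⠿⠿⠿
⠿⠿⠿⠿⠿⠿⠿⠿
⠿⠿⠿⠿⠿⠿⠿⠿
⠿⠿⠿⠿⠿⠿⠿⠿
⠒⠒⠒⠒⣾⣿⠒⠀
⠴⠿⠂⠒⣿⠒⠒⠀
⠿⠒⠒⣿⠴⠴⠴⠀
⣿⣿⠒⣿⠴⠿⠀⠀

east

⠿⠿⠿⠿⠿⠿⠿⠿
⠿⠿⠿⠿⠿⠿⠿⠿
⠿⠿⠿⠿⠿⠿⠿⠿
⠿⠿⠿⠿⠿⠿⠿⠿
⠒⠒⠒⠂⣾⠒⠿⠀
⠿⠂⠒⣿⠒⠒⠴⠀
⠒⠒⣿⠴⠴⠴⠒⠀
⣿⠒⣿⠴⠿⠀⠀⠀

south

⠿⠿⠿⠿⠿⠿⠿⠿
⠿⠿⠿⠿⠿⠿⠿⠿
⠿⠿⠿⠿⠿⠿⠿⠿
⠒⠒⠒⠂⣿⠒⠿⠀
⠿⠂⠒⣿⣾⠒⠴⠀
⠒⠒⣿⠴⠴⠴⠒⠀
⣿⠒⣿⠴⠿⠴⠴⠀
⠂⣿⠒⠒⠂⠀⠀⠀

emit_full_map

⣿⠒⠒⠒⠒⠂⣿⠒⠿
⠒⠴⠿⠂⠒⣿⣾⠒⠴
⣿⠿⠒⠒⣿⠴⠴⠴⠒
⠒⣿⣿⠒⣿⠴⠿⠴⠴
⠴⠒⠂⣿⠒⠒⠂⠀⠀

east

⠿⠿⠿⠿⠿⠿⠿⠿
⠿⠿⠿⠿⠿⠿⠿⠿
⠿⠿⠿⠿⠿⠿⠿⠿
⠒⠒⠂⣿⠒⠿⠒⠀
⠂⠒⣿⠒⣾⠴⠂⠀
⠒⣿⠴⠴⠴⠒⠿⠀
⠒⣿⠴⠿⠴⠴⠂⠀
⣿⠒⠒⠂⠀⠀⠀⠀

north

⠿⠿⠿⠿⠿⠿⠿⠿
⠿⠿⠿⠿⠿⠿⠿⠿
⠿⠿⠿⠿⠿⠿⠿⠿
⠿⠿⠿⠿⠿⠿⠿⠿
⠒⠒⠂⣿⣾⠿⠒⠀
⠂⠒⣿⠒⠒⠴⠂⠀
⠒⣿⠴⠴⠴⠒⠿⠀
⠒⣿⠴⠿⠴⠴⠂⠀

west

⠿⠿⠿⠿⠿⠿⠿⠿
⠿⠿⠿⠿⠿⠿⠿⠿
⠿⠿⠿⠿⠿⠿⠿⠿
⠿⠿⠿⠿⠿⠿⠿⠿
⠒⠒⠒⠂⣾⠒⠿⠒
⠿⠂⠒⣿⠒⠒⠴⠂
⠒⠒⣿⠴⠴⠴⠒⠿
⣿⠒⣿⠴⠿⠴⠴⠂

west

⠿⠿⠿⠿⠿⠿⠿⠿
⠿⠿⠿⠿⠿⠿⠿⠿
⠿⠿⠿⠿⠿⠿⠿⠿
⠿⠿⠿⠿⠿⠿⠿⠿
⠒⠒⠒⠒⣾⣿⠒⠿
⠴⠿⠂⠒⣿⠒⠒⠴
⠿⠒⠒⣿⠴⠴⠴⠒
⣿⣿⠒⣿⠴⠿⠴⠴

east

⠿⠿⠿⠿⠿⠿⠿⠿
⠿⠿⠿⠿⠿⠿⠿⠿
⠿⠿⠿⠿⠿⠿⠿⠿
⠿⠿⠿⠿⠿⠿⠿⠿
⠒⠒⠒⠂⣾⠒⠿⠒
⠿⠂⠒⣿⠒⠒⠴⠂
⠒⠒⣿⠴⠴⠴⠒⠿
⣿⠒⣿⠴⠿⠴⠴⠂

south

⠿⠿⠿⠿⠿⠿⠿⠿
⠿⠿⠿⠿⠿⠿⠿⠿
⠿⠿⠿⠿⠿⠿⠿⠿
⠒⠒⠒⠂⣿⠒⠿⠒
⠿⠂⠒⣿⣾⠒⠴⠂
⠒⠒⣿⠴⠴⠴⠒⠿
⣿⠒⣿⠴⠿⠴⠴⠂
⠂⣿⠒⠒⠂⠀⠀⠀

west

⠿⠿⠿⠿⠿⠿⠿⠿
⠿⠿⠿⠿⠿⠿⠿⠿
⠿⠿⠿⠿⠿⠿⠿⠿
⠒⠒⠒⠒⠂⣿⠒⠿
⠴⠿⠂⠒⣾⠒⠒⠴
⠿⠒⠒⣿⠴⠴⠴⠒
⣿⣿⠒⣿⠴⠿⠴⠴
⠒⠂⣿⠒⠒⠂⠀⠀

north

⠿⠿⠿⠿⠿⠿⠿⠿
⠿⠿⠿⠿⠿⠿⠿⠿
⠿⠿⠿⠿⠿⠿⠿⠿
⠿⠿⠿⠿⠿⠿⠿⠿
⠒⠒⠒⠒⣾⣿⠒⠿
⠴⠿⠂⠒⣿⠒⠒⠴
⠿⠒⠒⣿⠴⠴⠴⠒
⣿⣿⠒⣿⠴⠿⠴⠴

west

⠿⠿⠿⠿⠿⠿⠿⠿
⠿⠿⠿⠿⠿⠿⠿⠿
⠿⠿⠿⠿⠿⠿⠿⠿
⠿⠿⠿⠿⠿⠿⠿⠿
⣿⠒⠒⠒⣾⠂⣿⠒
⠒⠴⠿⠂⠒⣿⠒⠒
⣿⠿⠒⠒⣿⠴⠴⠴
⠒⣿⣿⠒⣿⠴⠿⠴

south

⠿⠿⠿⠿⠿⠿⠿⠿
⠿⠿⠿⠿⠿⠿⠿⠿
⠿⠿⠿⠿⠿⠿⠿⠿
⣿⠒⠒⠒⠒⠂⣿⠒
⠒⠴⠿⠂⣾⣿⠒⠒
⣿⠿⠒⠒⣿⠴⠴⠴
⠒⣿⣿⠒⣿⠴⠿⠴
⠴⠒⠂⣿⠒⠒⠂⠀

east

⠿⠿⠿⠿⠿⠿⠿⠿
⠿⠿⠿⠿⠿⠿⠿⠿
⠿⠿⠿⠿⠿⠿⠿⠿
⠒⠒⠒⠒⠂⣿⠒⠿
⠴⠿⠂⠒⣾⠒⠒⠴
⠿⠒⠒⣿⠴⠴⠴⠒
⣿⣿⠒⣿⠴⠿⠴⠴
⠒⠂⣿⠒⠒⠂⠀⠀


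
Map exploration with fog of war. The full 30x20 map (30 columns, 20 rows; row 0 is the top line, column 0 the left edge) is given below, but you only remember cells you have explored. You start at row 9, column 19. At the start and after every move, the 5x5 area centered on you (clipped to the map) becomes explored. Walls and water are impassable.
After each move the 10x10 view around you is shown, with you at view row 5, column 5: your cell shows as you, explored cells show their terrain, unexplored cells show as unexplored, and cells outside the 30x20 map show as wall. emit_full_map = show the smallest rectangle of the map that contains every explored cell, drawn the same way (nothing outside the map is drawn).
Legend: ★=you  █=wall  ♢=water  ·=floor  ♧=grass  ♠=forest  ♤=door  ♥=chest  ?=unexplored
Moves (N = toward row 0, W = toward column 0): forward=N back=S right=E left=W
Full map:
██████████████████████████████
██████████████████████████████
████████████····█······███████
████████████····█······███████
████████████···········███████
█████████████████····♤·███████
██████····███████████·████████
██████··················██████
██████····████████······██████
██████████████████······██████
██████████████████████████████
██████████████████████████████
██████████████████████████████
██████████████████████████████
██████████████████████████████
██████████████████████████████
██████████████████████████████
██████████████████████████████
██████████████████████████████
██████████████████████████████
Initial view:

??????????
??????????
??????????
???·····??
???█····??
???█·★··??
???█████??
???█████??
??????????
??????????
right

??????????
??????????
??????????
??······??
??█·····??
??█··★··??
??██████??
??██████??
??????????
??????????

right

??????????
??????????
??????????
?·······??
?█······??
?█···★··??
?███████??
?███████??
??????????
??????????

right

??????????
??????????
??????????
·······█??
█······█??
█····★·█??
████████??
████████??
??????????
??????????

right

??????????
??????????
??????????
······██??
······██??
·····★██??
████████??
████████??
??????????
??????????

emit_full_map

·······██
█······██
█·····★██
█████████
█████████

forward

??????????
??????????
??????????
???·████??
······██??
·····★██??
······██??
████████??
████████??
??????????

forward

??????????
??????????
??????????
???♤·███??
???·████??
·····★██??
······██??
······██??
████████??
████████??

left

??????????
??????????
??????????
???·♤·███?
???█·████?
·····★·██?
█······██?
█······██?
█████████?
█████████?

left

??????????
??????????
??????????
???··♤·███
???██·████
?····★··██
?█······██
?█······██
?█████████
?█████████

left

??????????
??????????
??????????
???···♤·██
???███·███
??···★···█
??█······█
??█······█
??████████
??████████

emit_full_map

?···♤·███
?███·████
···★···██
█······██
█······██
█████████
█████████

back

??????????
??????????
???···♤·██
???███·███
??·······█
??█··★···█
??█······█
??████████
??████████
??????????

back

??????????
???···♤·██
???███·███
??·······█
??█······█
??█··★···█
??████████
??████████
??????????
??????????

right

??????????
??···♤·███
??███·████
?·······██
?█······██
?█···★··██
?█████████
?█████████
??????????
??????????

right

??????????
?···♤·███?
?███·████?
·······██?
█······██?
█····★·██?
█████████?
█████████?
??????????
??????????

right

??????????
···♤·███??
███·████??
······██??
······██??
·····★██??
████████??
████████??
??????????
??????????

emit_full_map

?···♤·███
?███·████
·······██
█······██
█·····★██
█████████
█████████

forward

??????????
??????????
···♤·███??
███·████??
······██??
·····★██??
······██??
████████??
████████??
??????????

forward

??????????
??????????
??????????
···♤·███??
███·████??
·····★██??
······██??
······██??
████████??
████████??

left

??????????
??????????
??????????
?···♤·███?
?███·████?
·····★·██?
█······██?
█······██?
█████████?
█████████?

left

??????????
??????????
??????????
??···♤·███
??███·████
?····★··██
?█······██
?█······██
?█████████
?█████████

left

??????????
??????????
??????????
???···♤·██
???███·███
??···★···█
??█······█
??█······█
??████████
??████████

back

??????????
??????????
???···♤·██
???███·███
??·······█
??█··★···█
??█······█
??████████
??████████
??????????

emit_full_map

?···♤·███
?███·████
·······██
█··★···██
█······██
█████████
█████████


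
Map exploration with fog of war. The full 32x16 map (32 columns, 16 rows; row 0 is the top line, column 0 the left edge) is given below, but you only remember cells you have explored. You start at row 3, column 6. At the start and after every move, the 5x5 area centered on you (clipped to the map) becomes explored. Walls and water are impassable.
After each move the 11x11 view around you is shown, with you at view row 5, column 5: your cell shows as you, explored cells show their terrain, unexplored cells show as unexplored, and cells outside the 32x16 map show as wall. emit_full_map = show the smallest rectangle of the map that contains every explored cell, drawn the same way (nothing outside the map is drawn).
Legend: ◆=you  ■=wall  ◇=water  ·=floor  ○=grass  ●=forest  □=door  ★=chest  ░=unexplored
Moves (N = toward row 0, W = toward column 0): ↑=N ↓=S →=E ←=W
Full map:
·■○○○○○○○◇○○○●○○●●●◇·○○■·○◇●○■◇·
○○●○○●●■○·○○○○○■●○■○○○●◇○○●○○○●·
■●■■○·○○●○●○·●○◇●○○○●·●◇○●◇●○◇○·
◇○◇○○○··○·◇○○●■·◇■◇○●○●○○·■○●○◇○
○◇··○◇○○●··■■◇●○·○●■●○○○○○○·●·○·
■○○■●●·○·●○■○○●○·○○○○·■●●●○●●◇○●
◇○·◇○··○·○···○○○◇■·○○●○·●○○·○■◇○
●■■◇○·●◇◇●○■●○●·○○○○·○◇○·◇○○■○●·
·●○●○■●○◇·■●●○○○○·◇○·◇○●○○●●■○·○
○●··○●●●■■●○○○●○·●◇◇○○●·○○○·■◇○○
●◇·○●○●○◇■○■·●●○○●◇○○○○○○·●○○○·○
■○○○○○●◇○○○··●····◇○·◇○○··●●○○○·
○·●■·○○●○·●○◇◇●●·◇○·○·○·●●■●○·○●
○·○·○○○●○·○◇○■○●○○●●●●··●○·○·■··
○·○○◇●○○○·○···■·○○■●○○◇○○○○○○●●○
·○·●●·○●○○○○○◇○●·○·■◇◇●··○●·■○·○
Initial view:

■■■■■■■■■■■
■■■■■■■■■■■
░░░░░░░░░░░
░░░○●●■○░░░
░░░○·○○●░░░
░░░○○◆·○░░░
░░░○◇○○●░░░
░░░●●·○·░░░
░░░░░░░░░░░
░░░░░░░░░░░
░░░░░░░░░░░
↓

■■■■■■■■■■■
░░░░░░░░░░░
░░░○●●■○░░░
░░░○·○○●░░░
░░░○○··○░░░
░░░○◇◆○●░░░
░░░●●·○·░░░
░░░○··○·░░░
░░░░░░░░░░░
░░░░░░░░░░░
░░░░░░░░░░░

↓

░░░░░░░░░░░
░░░○●●■○░░░
░░░○·○○●░░░
░░░○○··○░░░
░░░○◇○○●░░░
░░░●●◆○·░░░
░░░○··○·░░░
░░░○·●◇◇░░░
░░░░░░░░░░░
░░░░░░░░░░░
░░░░░░░░░░░

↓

░░░○●●■○░░░
░░░○·○○●░░░
░░░○○··○░░░
░░░○◇○○●░░░
░░░●●·○·░░░
░░░○·◆○·░░░
░░░○·●◇◇░░░
░░░○■●○◇░░░
░░░░░░░░░░░
░░░░░░░░░░░
░░░░░░░░░░░

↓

░░░○·○○●░░░
░░░○○··○░░░
░░░○◇○○●░░░
░░░●●·○·░░░
░░░○··○·░░░
░░░○·◆◇◇░░░
░░░○■●○◇░░░
░░░○●●●■░░░
░░░░░░░░░░░
░░░░░░░░░░░
░░░░░░░░░░░

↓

░░░○○··○░░░
░░░○◇○○●░░░
░░░●●·○·░░░
░░░○··○·░░░
░░░○·●◇◇░░░
░░░○■◆○◇░░░
░░░○●●●■░░░
░░░●○●○◇░░░
░░░░░░░░░░░
░░░░░░░░░░░
░░░░░░░░░░░

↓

░░░○◇○○●░░░
░░░●●·○·░░░
░░░○··○·░░░
░░░○·●◇◇░░░
░░░○■●○◇░░░
░░░○●◆●■░░░
░░░●○●○◇░░░
░░░○○●◇○░░░
░░░░░░░░░░░
░░░░░░░░░░░
░░░░░░░░░░░

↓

░░░●●·○·░░░
░░░○··○·░░░
░░░○·●◇◇░░░
░░░○■●○◇░░░
░░░○●●●■░░░
░░░●○◆○◇░░░
░░░○○●◇○░░░
░░░·○○●○░░░
░░░░░░░░░░░
░░░░░░░░░░░
░░░░░░░░░░░

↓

░░░○··○·░░░
░░░○·●◇◇░░░
░░░○■●○◇░░░
░░░○●●●■░░░
░░░●○●○◇░░░
░░░○○◆◇○░░░
░░░·○○●○░░░
░░░○○○●○░░░
░░░░░░░░░░░
░░░░░░░░░░░
■■■■■■■■■■■

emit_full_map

○●●■○
○·○○●
○○··○
○◇○○●
●●·○·
○··○·
○·●◇◇
○■●○◇
○●●●■
●○●○◇
○○◆◇○
·○○●○
○○○●○

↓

░░░○·●◇◇░░░
░░░○■●○◇░░░
░░░○●●●■░░░
░░░●○●○◇░░░
░░░○○●◇○░░░
░░░·○◆●○░░░
░░░○○○●○░░░
░░░◇●○○○░░░
░░░░░░░░░░░
■■■■■■■■■■■
■■■■■■■■■■■

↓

░░░○■●○◇░░░
░░░○●●●■░░░
░░░●○●○◇░░░
░░░○○●◇○░░░
░░░·○○●○░░░
░░░○○◆●○░░░
░░░◇●○○○░░░
░░░●·○●○░░░
■■■■■■■■■■■
■■■■■■■■■■■
■■■■■■■■■■■

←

░░░░○■●○◇░░
░░░░○●●●■░░
░░░░●○●○◇░░
░░░○○○●◇○░░
░░░■·○○●○░░
░░░·○◆○●○░░
░░░○◇●○○○░░
░░░●●·○●○░░
■■■■■■■■■■■
■■■■■■■■■■■
■■■■■■■■■■■

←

■░░░░○■●○◇░
■░░░░○●●●■░
■░░░░●○●○◇░
■░░○○○○●◇○░
■░░●■·○○●○░
■░░○·◆○○●○░
■░░○○◇●○○○░
■░░·●●·○●○░
■■■■■■■■■■■
■■■■■■■■■■■
■■■■■■■■■■■

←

■■░░░░○■●○◇
■■░░░░○●●●■
■■░░░░●○●○◇
■■░○○○○○●◇○
■■░·●■·○○●○
■■░·○◆○○○●○
■■░·○○◇●○○○
■■░○·●●·○●○
■■■■■■■■■■■
■■■■■■■■■■■
■■■■■■■■■■■

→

■░░░░○■●○◇░
■░░░░○●●●■░
■░░░░●○●○◇░
■░○○○○○●◇○░
■░·●■·○○●○░
■░·○·◆○○●○░
■░·○○◇●○○○░
■░○·●●·○●○░
■■■■■■■■■■■
■■■■■■■■■■■
■■■■■■■■■■■

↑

■░░░░○·●◇◇░
■░░░░○■●○◇░
■░░░░○●●●■░
■░░·○●○●○◇░
■░○○○○○●◇○░
■░·●■◆○○●○░
■░·○·○○○●○░
■░·○○◇●○○○░
■░○·●●·○●○░
■■■■■■■■■■■
■■■■■■■■■■■

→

░░░░○·●◇◇░░
░░░░○■●○◇░░
░░░░○●●●■░░
░░·○●○●○◇░░
░○○○○○●◇○░░
░·●■·◆○●○░░
░·○·○○○●○░░
░·○○◇●○○○░░
░○·●●·○●○░░
■■■■■■■■■■■
■■■■■■■■■■■

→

░░░○·●◇◇░░░
░░░○■●○◇░░░
░░░○●●●■░░░
░·○●○●○◇░░░
○○○○○●◇○░░░
·●■·○◆●○░░░
·○·○○○●○░░░
·○○◇●○○○░░░
○·●●·○●○░░░
■■■■■■■■■■■
■■■■■■■■■■■

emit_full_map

░░░○●●■○
░░░○·○○●
░░░○○··○
░░░○◇○○●
░░░●●·○·
░░░○··○·
░░░○·●◇◇
░░░○■●○◇
░░░○●●●■
░·○●○●○◇
○○○○○●◇○
·●■·○◆●○
·○·○○○●○
·○○◇●○○○
○·●●·○●○

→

░░○·●◇◇░░░░
░░○■●○◇░░░░
░░○●●●■░░░░
·○●○●○◇■░░░
○○○○●◇○○░░░
●■·○○◆○·░░░
○·○○○●○·░░░
○○◇●○○○·░░░
·●●·○●○░░░░
■■■■■■■■■■■
■■■■■■■■■■■

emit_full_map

░░░○●●■○░
░░░○·○○●░
░░░○○··○░
░░░○◇○○●░
░░░●●·○·░
░░░○··○·░
░░░○·●◇◇░
░░░○■●○◇░
░░░○●●●■░
░·○●○●○◇■
○○○○○●◇○○
·●■·○○◆○·
·○·○○○●○·
·○○◇●○○○·
○·●●·○●○░
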